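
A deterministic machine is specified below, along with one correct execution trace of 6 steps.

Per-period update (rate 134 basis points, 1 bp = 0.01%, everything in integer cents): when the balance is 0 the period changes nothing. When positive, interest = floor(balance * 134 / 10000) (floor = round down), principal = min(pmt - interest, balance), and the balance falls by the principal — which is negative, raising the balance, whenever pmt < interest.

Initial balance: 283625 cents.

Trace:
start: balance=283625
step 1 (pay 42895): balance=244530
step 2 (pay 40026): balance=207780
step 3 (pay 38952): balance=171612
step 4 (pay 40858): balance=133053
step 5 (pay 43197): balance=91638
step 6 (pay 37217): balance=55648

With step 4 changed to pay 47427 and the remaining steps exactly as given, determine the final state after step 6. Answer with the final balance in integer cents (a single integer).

(re-executing from step 4 with the substitution; state before step 4: balance=171612)
step 4 (pay 47427): balance=126484
step 5 (pay 43197): balance=84981
step 6 (pay 37217): balance=48902

48902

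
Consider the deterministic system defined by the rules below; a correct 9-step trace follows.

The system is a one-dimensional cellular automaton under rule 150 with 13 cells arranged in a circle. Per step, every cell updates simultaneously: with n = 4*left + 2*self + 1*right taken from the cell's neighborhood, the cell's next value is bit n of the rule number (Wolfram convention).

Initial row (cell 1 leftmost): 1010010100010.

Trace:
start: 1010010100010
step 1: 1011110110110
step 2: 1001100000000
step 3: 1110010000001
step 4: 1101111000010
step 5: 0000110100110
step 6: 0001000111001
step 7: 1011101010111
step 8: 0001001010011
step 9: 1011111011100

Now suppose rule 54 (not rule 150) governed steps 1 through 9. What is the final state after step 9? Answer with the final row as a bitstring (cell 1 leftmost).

(re-executing steps 1..9 under rule 54; state before step 1: 1010010100010)
step 1: 1111111110111
step 2: 0000000001000
step 3: 0000000011100
step 4: 0000000100010
step 5: 0000001110111
step 6: 1000010001000
step 7: 1100111011101
step 8: 0011000100010
step 9: 0100101110111

0100101110111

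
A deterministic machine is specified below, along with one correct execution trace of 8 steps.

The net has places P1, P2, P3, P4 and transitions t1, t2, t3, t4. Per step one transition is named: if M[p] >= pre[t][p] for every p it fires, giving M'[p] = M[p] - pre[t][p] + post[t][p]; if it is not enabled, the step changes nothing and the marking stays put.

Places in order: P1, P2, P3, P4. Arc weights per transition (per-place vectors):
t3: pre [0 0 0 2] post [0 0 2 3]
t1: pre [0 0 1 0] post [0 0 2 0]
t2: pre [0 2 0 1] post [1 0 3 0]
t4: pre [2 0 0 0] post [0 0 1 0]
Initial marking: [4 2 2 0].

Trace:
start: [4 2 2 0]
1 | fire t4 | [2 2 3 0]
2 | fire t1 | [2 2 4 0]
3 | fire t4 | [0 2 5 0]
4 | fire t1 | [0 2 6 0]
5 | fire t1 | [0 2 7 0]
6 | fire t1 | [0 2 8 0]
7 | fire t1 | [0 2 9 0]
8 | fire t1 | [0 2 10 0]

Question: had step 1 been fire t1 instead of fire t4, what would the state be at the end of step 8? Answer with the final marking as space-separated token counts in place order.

2 2 10 0

(re-executing from step 1 with the substitution; state before step 1: [4 2 2 0])
1 | fire t1 | [4 2 3 0]
2 | fire t1 | [4 2 4 0]
3 | fire t4 | [2 2 5 0]
4 | fire t1 | [2 2 6 0]
5 | fire t1 | [2 2 7 0]
6 | fire t1 | [2 2 8 0]
7 | fire t1 | [2 2 9 0]
8 | fire t1 | [2 2 10 0]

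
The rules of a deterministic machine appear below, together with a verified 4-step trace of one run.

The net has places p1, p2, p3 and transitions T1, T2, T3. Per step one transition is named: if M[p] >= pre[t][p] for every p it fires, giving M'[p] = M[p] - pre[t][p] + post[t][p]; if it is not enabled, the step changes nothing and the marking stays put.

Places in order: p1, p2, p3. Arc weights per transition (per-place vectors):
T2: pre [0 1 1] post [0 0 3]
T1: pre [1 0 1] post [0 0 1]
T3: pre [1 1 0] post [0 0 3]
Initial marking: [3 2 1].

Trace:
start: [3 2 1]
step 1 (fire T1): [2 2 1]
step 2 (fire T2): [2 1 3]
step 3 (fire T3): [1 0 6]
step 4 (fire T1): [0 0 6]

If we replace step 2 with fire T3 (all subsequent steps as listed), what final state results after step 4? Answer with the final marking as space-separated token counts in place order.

(re-executing from step 2 with the substitution; state before step 2: [2 2 1])
step 2 (fire T3): [1 1 4]
step 3 (fire T3): [0 0 7]
step 4 (fire T1): [0 0 7]

0 0 7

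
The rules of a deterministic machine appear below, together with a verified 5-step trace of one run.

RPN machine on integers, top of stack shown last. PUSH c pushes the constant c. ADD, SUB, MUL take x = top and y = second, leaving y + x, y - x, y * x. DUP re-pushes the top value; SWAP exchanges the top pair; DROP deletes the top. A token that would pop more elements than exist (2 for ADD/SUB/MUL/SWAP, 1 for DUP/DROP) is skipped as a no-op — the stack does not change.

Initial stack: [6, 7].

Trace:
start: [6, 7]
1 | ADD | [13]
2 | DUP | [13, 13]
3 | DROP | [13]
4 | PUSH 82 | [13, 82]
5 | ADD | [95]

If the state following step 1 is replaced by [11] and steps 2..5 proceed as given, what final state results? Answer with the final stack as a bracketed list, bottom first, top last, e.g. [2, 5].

state after step 1 := [11]
2 | DUP | [11, 11]
3 | DROP | [11]
4 | PUSH 82 | [11, 82]
5 | ADD | [93]

[93]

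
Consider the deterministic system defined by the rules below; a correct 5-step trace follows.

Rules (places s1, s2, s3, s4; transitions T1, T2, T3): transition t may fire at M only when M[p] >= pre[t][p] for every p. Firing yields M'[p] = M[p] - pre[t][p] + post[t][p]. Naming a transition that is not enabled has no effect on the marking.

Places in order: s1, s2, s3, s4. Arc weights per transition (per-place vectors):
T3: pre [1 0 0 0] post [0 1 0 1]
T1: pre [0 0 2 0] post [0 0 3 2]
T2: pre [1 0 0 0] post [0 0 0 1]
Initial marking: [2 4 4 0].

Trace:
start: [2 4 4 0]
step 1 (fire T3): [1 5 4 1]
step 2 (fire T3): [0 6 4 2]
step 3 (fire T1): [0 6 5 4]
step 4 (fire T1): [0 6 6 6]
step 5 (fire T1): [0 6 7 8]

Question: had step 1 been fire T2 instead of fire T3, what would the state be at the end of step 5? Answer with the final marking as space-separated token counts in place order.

(re-executing from step 1 with the substitution; state before step 1: [2 4 4 0])
step 1 (fire T2): [1 4 4 1]
step 2 (fire T3): [0 5 4 2]
step 3 (fire T1): [0 5 5 4]
step 4 (fire T1): [0 5 6 6]
step 5 (fire T1): [0 5 7 8]

0 5 7 8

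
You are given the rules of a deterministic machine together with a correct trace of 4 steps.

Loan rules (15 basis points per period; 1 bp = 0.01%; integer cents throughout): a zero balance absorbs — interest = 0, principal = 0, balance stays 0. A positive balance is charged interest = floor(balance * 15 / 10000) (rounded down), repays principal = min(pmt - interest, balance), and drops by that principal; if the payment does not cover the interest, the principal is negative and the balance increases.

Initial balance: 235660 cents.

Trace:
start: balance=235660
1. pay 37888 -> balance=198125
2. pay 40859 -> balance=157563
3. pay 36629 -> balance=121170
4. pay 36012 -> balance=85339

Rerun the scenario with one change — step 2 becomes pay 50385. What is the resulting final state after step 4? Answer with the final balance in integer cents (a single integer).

75785

(re-executing from step 2 with the substitution; state before step 2: balance=198125)
2. pay 50385 -> balance=148037
3. pay 36629 -> balance=111630
4. pay 36012 -> balance=75785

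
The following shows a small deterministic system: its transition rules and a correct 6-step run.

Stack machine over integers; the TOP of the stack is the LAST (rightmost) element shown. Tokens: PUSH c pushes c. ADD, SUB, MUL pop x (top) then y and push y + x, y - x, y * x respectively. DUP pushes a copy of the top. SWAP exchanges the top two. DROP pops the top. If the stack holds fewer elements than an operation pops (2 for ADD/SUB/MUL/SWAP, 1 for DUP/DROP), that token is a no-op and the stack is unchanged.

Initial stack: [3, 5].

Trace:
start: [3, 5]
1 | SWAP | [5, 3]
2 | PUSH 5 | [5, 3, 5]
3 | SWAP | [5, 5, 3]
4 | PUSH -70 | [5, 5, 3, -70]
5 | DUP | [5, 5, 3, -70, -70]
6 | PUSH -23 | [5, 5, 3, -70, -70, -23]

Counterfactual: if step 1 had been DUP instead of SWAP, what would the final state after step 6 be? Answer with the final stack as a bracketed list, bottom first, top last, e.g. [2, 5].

[3, 5, 5, 5, -70, -70, -23]

(re-executing from step 1 with the substitution; state before step 1: [3, 5])
1 | DUP | [3, 5, 5]
2 | PUSH 5 | [3, 5, 5, 5]
3 | SWAP | [3, 5, 5, 5]
4 | PUSH -70 | [3, 5, 5, 5, -70]
5 | DUP | [3, 5, 5, 5, -70, -70]
6 | PUSH -23 | [3, 5, 5, 5, -70, -70, -23]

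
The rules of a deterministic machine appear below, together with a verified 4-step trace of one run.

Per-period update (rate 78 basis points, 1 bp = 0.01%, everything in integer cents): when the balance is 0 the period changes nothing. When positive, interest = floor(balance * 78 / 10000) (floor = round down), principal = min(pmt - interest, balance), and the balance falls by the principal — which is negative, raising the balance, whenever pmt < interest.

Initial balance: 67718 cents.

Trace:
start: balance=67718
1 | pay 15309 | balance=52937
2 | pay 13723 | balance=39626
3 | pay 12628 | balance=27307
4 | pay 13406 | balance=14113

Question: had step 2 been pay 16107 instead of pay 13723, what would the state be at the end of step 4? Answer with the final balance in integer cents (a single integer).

11692

(re-executing from step 2 with the substitution; state before step 2: balance=52937)
2 | pay 16107 | balance=37242
3 | pay 12628 | balance=24904
4 | pay 13406 | balance=11692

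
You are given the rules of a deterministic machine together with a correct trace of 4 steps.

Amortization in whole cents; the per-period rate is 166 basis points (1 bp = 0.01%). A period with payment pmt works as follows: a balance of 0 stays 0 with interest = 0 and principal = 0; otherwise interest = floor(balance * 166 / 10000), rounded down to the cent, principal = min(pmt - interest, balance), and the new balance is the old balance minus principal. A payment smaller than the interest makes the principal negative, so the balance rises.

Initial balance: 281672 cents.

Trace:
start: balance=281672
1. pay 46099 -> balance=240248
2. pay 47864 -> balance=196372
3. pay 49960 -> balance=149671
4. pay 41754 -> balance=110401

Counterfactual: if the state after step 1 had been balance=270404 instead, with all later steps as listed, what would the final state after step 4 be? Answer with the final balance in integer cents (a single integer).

state after step 1 := balance=270404
2. pay 47864 -> balance=227028
3. pay 49960 -> balance=180836
4. pay 41754 -> balance=142083

142083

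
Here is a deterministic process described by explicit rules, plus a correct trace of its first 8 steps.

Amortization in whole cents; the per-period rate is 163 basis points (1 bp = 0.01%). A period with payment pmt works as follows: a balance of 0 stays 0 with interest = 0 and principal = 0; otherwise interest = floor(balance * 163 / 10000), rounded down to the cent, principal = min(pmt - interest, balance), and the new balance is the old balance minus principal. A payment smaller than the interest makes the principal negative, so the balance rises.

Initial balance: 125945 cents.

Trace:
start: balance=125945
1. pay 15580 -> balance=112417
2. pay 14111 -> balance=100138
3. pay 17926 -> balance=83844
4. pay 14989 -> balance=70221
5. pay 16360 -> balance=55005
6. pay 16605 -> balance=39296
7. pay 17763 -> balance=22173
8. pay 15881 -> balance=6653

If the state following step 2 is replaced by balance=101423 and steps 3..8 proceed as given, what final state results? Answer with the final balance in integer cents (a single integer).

state after step 2 := balance=101423
3. pay 17926 -> balance=85150
4. pay 14989 -> balance=71548
5. pay 16360 -> balance=56354
6. pay 16605 -> balance=40667
7. pay 17763 -> balance=23566
8. pay 15881 -> balance=8069

8069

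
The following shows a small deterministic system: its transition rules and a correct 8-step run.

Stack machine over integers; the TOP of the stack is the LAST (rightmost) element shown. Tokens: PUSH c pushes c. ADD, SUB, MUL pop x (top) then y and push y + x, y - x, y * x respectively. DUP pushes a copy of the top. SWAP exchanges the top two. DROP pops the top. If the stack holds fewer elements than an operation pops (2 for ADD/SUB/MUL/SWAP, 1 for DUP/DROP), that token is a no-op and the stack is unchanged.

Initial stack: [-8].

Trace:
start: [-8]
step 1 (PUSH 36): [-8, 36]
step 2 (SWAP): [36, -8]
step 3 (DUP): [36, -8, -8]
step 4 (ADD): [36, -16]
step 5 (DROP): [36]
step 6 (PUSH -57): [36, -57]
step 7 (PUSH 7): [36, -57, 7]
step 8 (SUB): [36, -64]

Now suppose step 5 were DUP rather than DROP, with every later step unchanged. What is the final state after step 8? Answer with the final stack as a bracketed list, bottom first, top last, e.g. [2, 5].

[36, -16, -16, -64]

(re-executing from step 5 with the substitution; state before step 5: [36, -16])
step 5 (DUP): [36, -16, -16]
step 6 (PUSH -57): [36, -16, -16, -57]
step 7 (PUSH 7): [36, -16, -16, -57, 7]
step 8 (SUB): [36, -16, -16, -64]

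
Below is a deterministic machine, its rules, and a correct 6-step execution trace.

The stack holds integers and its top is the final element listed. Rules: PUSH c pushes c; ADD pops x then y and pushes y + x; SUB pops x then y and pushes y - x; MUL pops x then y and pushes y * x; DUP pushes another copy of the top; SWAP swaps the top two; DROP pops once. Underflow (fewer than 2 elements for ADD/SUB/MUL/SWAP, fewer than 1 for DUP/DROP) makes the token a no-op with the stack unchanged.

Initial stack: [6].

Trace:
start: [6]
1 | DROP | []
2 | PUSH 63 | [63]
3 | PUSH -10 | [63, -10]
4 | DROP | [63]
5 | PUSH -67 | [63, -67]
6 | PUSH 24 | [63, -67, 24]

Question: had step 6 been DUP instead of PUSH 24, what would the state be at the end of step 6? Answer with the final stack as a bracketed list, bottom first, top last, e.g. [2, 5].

[63, -67, -67]

(re-executing from step 6 with the substitution; state before step 6: [63, -67])
6 | DUP | [63, -67, -67]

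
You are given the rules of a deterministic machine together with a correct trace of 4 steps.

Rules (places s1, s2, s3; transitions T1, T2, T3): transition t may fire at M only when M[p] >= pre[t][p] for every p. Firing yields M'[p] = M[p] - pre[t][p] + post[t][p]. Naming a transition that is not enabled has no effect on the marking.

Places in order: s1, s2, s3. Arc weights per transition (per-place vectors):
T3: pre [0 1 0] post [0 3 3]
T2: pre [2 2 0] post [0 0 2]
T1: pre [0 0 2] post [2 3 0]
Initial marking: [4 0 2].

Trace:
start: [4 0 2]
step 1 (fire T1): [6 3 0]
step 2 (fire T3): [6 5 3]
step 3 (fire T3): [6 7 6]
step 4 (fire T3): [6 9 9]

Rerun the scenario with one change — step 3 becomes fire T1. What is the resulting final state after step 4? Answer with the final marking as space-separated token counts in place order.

8 10 4

(re-executing from step 3 with the substitution; state before step 3: [6 5 3])
step 3 (fire T1): [8 8 1]
step 4 (fire T3): [8 10 4]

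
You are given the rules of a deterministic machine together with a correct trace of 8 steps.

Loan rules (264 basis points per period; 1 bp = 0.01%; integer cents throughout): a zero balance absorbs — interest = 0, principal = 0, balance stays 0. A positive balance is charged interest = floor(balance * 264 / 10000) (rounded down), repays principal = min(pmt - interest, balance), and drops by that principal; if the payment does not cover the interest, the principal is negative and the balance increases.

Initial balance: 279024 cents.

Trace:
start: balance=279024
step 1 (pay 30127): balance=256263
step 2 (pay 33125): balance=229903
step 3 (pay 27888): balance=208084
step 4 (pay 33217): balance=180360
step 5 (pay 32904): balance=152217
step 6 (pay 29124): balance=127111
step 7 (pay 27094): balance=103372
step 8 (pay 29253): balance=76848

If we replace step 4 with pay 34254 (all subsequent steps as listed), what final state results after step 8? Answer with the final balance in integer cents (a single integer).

(re-executing from step 4 with the substitution; state before step 4: balance=208084)
step 4 (pay 34254): balance=179323
step 5 (pay 32904): balance=151153
step 6 (pay 29124): balance=126019
step 7 (pay 27094): balance=102251
step 8 (pay 29253): balance=75697

75697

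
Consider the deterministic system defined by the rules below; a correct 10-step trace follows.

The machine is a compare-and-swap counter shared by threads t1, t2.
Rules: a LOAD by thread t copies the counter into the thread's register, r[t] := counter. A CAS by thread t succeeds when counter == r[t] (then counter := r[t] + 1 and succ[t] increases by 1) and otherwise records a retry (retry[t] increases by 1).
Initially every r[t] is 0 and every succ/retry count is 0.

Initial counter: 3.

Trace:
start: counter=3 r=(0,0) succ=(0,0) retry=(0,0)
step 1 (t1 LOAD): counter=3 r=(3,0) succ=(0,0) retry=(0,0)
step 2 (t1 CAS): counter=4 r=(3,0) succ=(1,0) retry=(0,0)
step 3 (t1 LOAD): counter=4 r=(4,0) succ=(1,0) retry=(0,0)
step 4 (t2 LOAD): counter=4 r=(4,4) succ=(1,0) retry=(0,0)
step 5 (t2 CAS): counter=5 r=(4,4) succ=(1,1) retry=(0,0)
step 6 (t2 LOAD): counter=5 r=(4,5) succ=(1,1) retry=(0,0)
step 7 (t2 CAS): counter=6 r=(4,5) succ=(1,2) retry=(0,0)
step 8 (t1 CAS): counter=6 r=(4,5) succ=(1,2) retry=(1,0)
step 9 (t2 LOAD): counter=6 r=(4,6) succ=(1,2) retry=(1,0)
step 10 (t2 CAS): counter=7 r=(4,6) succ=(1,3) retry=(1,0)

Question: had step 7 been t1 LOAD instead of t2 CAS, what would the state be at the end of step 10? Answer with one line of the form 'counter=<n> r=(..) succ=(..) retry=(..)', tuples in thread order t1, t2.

counter=7 r=(5,6) succ=(2,2) retry=(0,0)

(re-executing from step 7 with the substitution; state before step 7: counter=5 r=(4,5) succ=(1,1) retry=(0,0))
step 7 (t1 LOAD): counter=5 r=(5,5) succ=(1,1) retry=(0,0)
step 8 (t1 CAS): counter=6 r=(5,5) succ=(2,1) retry=(0,0)
step 9 (t2 LOAD): counter=6 r=(5,6) succ=(2,1) retry=(0,0)
step 10 (t2 CAS): counter=7 r=(5,6) succ=(2,2) retry=(0,0)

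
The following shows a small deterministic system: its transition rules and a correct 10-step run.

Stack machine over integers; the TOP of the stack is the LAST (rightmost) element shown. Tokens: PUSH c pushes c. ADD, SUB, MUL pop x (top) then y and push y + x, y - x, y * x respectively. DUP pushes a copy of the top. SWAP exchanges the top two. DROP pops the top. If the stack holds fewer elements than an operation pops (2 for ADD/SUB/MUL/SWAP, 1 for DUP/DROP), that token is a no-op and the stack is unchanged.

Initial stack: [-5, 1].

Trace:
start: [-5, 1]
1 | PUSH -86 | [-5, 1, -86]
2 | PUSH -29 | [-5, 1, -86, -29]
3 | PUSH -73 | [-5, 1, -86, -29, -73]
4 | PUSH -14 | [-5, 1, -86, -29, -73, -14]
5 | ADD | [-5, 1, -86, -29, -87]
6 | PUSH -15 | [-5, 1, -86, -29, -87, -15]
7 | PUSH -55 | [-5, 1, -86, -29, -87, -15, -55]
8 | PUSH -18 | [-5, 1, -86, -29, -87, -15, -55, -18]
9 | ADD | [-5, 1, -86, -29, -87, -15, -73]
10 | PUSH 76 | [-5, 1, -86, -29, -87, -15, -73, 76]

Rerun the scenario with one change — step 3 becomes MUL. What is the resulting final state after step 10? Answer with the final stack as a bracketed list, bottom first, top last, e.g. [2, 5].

[-5, 1, 2480, -15, -73, 76]

(re-executing from step 3 with the substitution; state before step 3: [-5, 1, -86, -29])
3 | MUL | [-5, 1, 2494]
4 | PUSH -14 | [-5, 1, 2494, -14]
5 | ADD | [-5, 1, 2480]
6 | PUSH -15 | [-5, 1, 2480, -15]
7 | PUSH -55 | [-5, 1, 2480, -15, -55]
8 | PUSH -18 | [-5, 1, 2480, -15, -55, -18]
9 | ADD | [-5, 1, 2480, -15, -73]
10 | PUSH 76 | [-5, 1, 2480, -15, -73, 76]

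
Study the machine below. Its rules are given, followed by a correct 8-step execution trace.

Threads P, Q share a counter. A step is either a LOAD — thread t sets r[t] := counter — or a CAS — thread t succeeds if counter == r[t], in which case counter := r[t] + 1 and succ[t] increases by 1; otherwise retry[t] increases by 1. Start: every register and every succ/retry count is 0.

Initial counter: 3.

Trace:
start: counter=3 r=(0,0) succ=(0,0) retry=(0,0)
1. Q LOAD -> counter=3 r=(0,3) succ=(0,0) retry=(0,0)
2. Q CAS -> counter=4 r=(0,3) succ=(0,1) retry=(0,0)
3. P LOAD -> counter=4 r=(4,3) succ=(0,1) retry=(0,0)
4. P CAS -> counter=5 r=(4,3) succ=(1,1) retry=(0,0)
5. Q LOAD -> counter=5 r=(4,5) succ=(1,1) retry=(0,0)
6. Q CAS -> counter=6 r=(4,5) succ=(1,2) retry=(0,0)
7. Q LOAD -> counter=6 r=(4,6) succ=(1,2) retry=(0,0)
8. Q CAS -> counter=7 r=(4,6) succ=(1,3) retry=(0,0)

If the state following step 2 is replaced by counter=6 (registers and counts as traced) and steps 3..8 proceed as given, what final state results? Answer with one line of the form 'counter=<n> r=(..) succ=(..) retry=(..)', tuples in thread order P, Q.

state after step 2 := counter=6 r=(0,3) succ=(0,1) retry=(0,0)
3. P LOAD -> counter=6 r=(6,3) succ=(0,1) retry=(0,0)
4. P CAS -> counter=7 r=(6,3) succ=(1,1) retry=(0,0)
5. Q LOAD -> counter=7 r=(6,7) succ=(1,1) retry=(0,0)
6. Q CAS -> counter=8 r=(6,7) succ=(1,2) retry=(0,0)
7. Q LOAD -> counter=8 r=(6,8) succ=(1,2) retry=(0,0)
8. Q CAS -> counter=9 r=(6,8) succ=(1,3) retry=(0,0)

counter=9 r=(6,8) succ=(1,3) retry=(0,0)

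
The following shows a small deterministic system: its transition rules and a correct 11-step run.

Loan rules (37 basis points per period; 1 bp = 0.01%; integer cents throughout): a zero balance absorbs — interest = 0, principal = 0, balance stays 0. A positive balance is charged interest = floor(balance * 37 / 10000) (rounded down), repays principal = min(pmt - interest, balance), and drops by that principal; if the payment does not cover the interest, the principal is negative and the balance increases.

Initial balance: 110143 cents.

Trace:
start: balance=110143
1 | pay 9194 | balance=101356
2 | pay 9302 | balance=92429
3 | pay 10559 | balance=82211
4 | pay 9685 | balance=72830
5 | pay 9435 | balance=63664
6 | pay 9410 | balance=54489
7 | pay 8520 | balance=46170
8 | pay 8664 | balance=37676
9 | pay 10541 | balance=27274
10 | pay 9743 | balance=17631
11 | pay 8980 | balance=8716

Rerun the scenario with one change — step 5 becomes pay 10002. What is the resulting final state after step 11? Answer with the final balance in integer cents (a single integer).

8137

(re-executing from step 5 with the substitution; state before step 5: balance=72830)
5 | pay 10002 | balance=63097
6 | pay 9410 | balance=53920
7 | pay 8520 | balance=45599
8 | pay 8664 | balance=37103
9 | pay 10541 | balance=26699
10 | pay 9743 | balance=17054
11 | pay 8980 | balance=8137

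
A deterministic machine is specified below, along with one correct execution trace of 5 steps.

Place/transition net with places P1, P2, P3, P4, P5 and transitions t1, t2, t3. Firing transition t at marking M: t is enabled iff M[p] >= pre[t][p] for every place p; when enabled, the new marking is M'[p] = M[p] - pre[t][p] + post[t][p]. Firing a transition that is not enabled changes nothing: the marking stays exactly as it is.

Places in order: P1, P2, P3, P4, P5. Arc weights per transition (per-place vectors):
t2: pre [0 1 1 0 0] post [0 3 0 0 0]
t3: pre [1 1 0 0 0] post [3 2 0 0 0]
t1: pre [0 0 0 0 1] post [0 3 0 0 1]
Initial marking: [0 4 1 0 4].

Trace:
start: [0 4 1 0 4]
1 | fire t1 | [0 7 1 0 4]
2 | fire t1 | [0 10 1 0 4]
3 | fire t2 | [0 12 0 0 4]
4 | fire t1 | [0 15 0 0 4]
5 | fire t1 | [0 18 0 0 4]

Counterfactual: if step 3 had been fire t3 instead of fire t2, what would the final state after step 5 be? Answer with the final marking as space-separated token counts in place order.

0 16 1 0 4

(re-executing from step 3 with the substitution; state before step 3: [0 10 1 0 4])
3 | fire t3 | [0 10 1 0 4]
4 | fire t1 | [0 13 1 0 4]
5 | fire t1 | [0 16 1 0 4]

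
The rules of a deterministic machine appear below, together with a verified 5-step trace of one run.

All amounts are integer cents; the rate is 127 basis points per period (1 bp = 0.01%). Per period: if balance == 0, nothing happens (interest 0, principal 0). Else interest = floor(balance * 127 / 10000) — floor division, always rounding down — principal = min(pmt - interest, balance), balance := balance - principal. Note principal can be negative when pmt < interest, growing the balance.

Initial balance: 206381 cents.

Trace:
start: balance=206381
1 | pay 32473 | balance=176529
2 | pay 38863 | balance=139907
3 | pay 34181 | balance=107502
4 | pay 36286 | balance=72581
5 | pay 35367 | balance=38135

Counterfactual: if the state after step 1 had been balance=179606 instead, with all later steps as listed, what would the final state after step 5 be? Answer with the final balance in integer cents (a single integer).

state after step 1 := balance=179606
2 | pay 38863 | balance=143023
3 | pay 34181 | balance=110658
4 | pay 36286 | balance=75777
5 | pay 35367 | balance=41372

41372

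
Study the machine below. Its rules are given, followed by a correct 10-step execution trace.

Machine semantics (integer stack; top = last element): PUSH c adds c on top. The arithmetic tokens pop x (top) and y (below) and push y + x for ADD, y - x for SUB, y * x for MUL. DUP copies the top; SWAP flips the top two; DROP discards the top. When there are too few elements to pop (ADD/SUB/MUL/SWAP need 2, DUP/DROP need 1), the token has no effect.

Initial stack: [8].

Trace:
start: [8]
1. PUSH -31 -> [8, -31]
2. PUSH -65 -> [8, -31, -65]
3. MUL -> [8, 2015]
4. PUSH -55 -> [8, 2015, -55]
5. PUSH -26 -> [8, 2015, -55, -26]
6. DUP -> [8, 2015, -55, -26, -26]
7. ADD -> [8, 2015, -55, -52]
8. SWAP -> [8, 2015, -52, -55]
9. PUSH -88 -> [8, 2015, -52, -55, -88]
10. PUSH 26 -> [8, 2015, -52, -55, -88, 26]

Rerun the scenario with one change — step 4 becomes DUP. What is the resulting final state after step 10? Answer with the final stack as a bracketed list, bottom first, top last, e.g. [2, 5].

[8, 2015, -52, 2015, -88, 26]

(re-executing from step 4 with the substitution; state before step 4: [8, 2015])
4. DUP -> [8, 2015, 2015]
5. PUSH -26 -> [8, 2015, 2015, -26]
6. DUP -> [8, 2015, 2015, -26, -26]
7. ADD -> [8, 2015, 2015, -52]
8. SWAP -> [8, 2015, -52, 2015]
9. PUSH -88 -> [8, 2015, -52, 2015, -88]
10. PUSH 26 -> [8, 2015, -52, 2015, -88, 26]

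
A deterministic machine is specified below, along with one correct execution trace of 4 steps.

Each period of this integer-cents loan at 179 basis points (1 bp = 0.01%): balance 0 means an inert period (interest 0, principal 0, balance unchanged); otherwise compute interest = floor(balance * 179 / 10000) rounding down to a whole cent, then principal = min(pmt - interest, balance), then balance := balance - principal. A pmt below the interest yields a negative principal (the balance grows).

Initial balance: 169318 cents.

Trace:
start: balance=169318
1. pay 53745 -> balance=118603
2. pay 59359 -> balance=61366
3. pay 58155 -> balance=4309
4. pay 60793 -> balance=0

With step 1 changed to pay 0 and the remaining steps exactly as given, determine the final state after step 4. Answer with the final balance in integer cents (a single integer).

276

(re-executing from step 1 with the substitution; state before step 1: balance=169318)
1. pay 0 -> balance=172348
2. pay 59359 -> balance=116074
3. pay 58155 -> balance=59996
4. pay 60793 -> balance=276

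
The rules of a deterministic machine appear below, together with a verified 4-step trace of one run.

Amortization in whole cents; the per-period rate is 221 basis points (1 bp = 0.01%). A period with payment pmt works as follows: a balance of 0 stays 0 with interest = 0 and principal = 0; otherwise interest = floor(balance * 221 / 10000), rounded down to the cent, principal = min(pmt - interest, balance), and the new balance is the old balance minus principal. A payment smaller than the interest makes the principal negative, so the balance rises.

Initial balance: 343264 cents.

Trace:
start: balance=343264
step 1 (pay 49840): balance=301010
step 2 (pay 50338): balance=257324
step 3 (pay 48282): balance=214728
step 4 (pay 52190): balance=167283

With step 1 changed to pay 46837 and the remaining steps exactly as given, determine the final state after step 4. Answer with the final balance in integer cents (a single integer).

(re-executing from step 1 with the substitution; state before step 1: balance=343264)
step 1 (pay 46837): balance=304013
step 2 (pay 50338): balance=260393
step 3 (pay 48282): balance=217865
step 4 (pay 52190): balance=170489

170489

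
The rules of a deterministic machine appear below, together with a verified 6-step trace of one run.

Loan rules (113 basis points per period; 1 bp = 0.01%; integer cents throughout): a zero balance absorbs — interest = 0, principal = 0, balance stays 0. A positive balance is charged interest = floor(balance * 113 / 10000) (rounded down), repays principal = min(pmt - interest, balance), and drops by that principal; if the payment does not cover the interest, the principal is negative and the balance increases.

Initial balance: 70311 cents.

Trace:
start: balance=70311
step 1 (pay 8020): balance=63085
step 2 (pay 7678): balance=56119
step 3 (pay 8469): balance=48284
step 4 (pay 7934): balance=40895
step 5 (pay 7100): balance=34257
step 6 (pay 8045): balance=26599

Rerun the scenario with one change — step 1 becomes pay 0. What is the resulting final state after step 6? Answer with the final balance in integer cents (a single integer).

35081

(re-executing from step 1 with the substitution; state before step 1: balance=70311)
step 1 (pay 0): balance=71105
step 2 (pay 7678): balance=64230
step 3 (pay 8469): balance=56486
step 4 (pay 7934): balance=49190
step 5 (pay 7100): balance=42645
step 6 (pay 8045): balance=35081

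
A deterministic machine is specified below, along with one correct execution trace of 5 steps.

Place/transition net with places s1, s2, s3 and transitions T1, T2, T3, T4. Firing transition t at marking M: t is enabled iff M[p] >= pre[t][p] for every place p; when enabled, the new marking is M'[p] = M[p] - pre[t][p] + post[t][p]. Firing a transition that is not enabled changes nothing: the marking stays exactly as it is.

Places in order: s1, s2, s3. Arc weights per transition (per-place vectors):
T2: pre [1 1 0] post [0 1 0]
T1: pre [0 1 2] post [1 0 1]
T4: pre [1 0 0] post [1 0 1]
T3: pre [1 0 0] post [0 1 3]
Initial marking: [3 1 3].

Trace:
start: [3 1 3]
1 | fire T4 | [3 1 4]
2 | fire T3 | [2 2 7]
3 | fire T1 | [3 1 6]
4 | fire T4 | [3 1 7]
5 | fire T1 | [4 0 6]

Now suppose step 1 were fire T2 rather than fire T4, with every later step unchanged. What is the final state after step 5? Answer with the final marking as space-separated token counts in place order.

(re-executing from step 1 with the substitution; state before step 1: [3 1 3])
1 | fire T2 | [2 1 3]
2 | fire T3 | [1 2 6]
3 | fire T1 | [2 1 5]
4 | fire T4 | [2 1 6]
5 | fire T1 | [3 0 5]

3 0 5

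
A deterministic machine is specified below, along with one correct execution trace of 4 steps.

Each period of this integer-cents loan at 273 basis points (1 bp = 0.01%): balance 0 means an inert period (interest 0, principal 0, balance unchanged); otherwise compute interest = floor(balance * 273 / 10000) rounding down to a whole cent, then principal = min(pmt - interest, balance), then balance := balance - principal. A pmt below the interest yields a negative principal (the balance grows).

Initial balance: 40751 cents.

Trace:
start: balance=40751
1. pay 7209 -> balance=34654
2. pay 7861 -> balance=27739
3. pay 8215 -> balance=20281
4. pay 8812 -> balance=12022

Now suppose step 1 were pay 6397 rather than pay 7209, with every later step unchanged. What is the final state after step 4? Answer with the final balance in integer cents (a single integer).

12903

(re-executing from step 1 with the substitution; state before step 1: balance=40751)
1. pay 6397 -> balance=35466
2. pay 7861 -> balance=28573
3. pay 8215 -> balance=21138
4. pay 8812 -> balance=12903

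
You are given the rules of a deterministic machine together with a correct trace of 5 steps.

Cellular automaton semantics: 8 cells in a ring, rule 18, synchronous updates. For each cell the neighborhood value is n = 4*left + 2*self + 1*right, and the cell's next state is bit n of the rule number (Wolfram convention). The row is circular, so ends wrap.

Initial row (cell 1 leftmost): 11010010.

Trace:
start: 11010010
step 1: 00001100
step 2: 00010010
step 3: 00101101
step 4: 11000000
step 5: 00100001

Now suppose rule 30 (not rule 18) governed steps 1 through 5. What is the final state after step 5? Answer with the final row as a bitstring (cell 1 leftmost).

01010000

(re-executing steps 1..5 under rule 30; state before step 1: 11010010)
step 1: 10011110
step 2: 11110000
step 3: 10001001
step 4: 01011111
step 5: 01010000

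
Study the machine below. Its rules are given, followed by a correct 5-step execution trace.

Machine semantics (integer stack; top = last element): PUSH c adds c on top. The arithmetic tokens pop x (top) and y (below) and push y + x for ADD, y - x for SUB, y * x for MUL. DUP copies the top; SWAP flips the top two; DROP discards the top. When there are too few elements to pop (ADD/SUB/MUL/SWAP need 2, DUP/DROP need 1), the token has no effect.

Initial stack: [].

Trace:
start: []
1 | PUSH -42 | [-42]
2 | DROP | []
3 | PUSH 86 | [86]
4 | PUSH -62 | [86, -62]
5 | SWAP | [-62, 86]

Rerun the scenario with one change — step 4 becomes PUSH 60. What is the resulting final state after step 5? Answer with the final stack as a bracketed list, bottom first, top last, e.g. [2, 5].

(re-executing from step 4 with the substitution; state before step 4: [86])
4 | PUSH 60 | [86, 60]
5 | SWAP | [60, 86]

[60, 86]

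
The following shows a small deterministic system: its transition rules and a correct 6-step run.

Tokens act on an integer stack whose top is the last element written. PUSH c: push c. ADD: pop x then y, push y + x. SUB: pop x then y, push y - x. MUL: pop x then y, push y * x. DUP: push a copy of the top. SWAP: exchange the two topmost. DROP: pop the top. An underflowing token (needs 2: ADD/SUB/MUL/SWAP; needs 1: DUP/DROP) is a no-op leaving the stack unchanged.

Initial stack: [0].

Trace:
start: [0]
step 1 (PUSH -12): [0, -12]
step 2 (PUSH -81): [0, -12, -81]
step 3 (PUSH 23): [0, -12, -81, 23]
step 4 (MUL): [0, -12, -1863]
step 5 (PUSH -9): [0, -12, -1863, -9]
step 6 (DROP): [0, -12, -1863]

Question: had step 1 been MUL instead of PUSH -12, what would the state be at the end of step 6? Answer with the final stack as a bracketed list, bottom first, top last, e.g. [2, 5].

(re-executing from step 1 with the substitution; state before step 1: [0])
step 1 (MUL): [0]
step 2 (PUSH -81): [0, -81]
step 3 (PUSH 23): [0, -81, 23]
step 4 (MUL): [0, -1863]
step 5 (PUSH -9): [0, -1863, -9]
step 6 (DROP): [0, -1863]

[0, -1863]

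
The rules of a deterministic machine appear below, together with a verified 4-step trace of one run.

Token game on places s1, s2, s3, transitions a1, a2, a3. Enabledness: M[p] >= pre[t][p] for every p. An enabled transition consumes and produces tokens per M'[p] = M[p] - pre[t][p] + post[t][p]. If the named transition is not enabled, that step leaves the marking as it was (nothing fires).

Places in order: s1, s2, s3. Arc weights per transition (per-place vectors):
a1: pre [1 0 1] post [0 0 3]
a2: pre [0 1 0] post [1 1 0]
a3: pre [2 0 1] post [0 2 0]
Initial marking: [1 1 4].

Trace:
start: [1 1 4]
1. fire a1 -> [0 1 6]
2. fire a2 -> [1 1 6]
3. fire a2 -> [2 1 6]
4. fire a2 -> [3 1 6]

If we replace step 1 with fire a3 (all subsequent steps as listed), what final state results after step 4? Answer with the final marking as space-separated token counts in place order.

(re-executing from step 1 with the substitution; state before step 1: [1 1 4])
1. fire a3 -> [1 1 4]
2. fire a2 -> [2 1 4]
3. fire a2 -> [3 1 4]
4. fire a2 -> [4 1 4]

4 1 4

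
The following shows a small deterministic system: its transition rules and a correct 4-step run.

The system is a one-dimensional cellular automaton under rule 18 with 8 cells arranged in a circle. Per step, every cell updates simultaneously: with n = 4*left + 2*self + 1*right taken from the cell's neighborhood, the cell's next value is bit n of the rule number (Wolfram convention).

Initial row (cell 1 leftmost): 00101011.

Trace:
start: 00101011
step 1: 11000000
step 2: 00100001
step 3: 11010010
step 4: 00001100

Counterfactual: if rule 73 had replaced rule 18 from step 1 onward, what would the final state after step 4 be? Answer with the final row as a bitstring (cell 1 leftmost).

00000011

(re-executing steps 1..4 under rule 73; state before step 1: 00101011)
step 1: 00000011
step 2: 01111011
step 3: 01001011
step 4: 00000011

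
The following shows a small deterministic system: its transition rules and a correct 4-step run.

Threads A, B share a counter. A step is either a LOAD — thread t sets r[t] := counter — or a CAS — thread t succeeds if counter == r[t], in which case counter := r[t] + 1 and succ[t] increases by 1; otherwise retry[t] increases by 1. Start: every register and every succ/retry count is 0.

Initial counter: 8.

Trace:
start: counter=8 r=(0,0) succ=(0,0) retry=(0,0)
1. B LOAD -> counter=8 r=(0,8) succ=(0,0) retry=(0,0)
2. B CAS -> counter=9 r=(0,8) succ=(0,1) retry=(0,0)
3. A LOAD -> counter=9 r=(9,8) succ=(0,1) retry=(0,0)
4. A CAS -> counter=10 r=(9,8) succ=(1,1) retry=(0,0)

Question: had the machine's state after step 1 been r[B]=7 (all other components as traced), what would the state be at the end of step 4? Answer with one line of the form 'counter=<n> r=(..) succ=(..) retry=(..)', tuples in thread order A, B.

counter=9 r=(8,7) succ=(1,0) retry=(0,1)

state after step 1 := counter=8 r=(0,7) succ=(0,0) retry=(0,0)
2. B CAS -> counter=8 r=(0,7) succ=(0,0) retry=(0,1)
3. A LOAD -> counter=8 r=(8,7) succ=(0,0) retry=(0,1)
4. A CAS -> counter=9 r=(8,7) succ=(1,0) retry=(0,1)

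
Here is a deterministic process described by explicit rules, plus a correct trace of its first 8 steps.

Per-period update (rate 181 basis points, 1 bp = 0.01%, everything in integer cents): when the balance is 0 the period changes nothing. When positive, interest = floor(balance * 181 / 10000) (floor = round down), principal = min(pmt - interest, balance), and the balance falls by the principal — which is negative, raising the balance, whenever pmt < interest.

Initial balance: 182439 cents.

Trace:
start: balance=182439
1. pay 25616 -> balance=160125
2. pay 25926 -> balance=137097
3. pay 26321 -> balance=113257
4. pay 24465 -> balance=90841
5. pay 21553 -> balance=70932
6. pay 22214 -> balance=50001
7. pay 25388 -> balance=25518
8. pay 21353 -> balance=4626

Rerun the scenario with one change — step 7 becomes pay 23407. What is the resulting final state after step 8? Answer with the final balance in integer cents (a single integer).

6643

(re-executing from step 7 with the substitution; state before step 7: balance=50001)
7. pay 23407 -> balance=27499
8. pay 21353 -> balance=6643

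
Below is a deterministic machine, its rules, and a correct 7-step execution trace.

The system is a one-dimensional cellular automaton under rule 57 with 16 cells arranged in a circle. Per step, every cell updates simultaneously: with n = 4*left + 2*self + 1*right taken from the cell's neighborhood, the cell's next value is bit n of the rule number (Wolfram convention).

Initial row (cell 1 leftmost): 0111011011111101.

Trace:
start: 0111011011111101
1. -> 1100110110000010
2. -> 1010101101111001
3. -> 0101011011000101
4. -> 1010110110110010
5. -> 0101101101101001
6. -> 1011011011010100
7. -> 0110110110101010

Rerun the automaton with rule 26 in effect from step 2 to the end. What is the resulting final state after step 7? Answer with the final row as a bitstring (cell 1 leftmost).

(re-executing steps 2..7 under rule 26; state before step 2: 1100110110000010)
2. -> 1011100101000100
3. -> 0010011000101011
4. -> 1101110101000010
5. -> 1001000000100100
6. -> 0110100001011011
7. -> 0100010010010010

0100010010010010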